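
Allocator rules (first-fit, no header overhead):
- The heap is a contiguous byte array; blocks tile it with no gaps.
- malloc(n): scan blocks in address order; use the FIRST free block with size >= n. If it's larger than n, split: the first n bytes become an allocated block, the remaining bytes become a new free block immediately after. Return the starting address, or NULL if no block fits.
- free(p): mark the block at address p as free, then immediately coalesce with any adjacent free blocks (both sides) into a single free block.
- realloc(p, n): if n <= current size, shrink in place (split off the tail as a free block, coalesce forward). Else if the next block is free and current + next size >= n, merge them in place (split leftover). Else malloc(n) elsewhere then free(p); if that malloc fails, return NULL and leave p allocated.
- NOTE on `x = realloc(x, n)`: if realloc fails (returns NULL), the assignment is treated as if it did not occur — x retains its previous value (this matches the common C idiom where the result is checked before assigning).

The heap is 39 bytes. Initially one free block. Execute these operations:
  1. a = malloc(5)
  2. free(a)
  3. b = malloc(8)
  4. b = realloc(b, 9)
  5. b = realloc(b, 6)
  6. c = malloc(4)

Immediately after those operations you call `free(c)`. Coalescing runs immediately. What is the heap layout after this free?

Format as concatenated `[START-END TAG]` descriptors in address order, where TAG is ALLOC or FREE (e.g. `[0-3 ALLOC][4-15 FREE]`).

Op 1: a = malloc(5) -> a = 0; heap: [0-4 ALLOC][5-38 FREE]
Op 2: free(a) -> (freed a); heap: [0-38 FREE]
Op 3: b = malloc(8) -> b = 0; heap: [0-7 ALLOC][8-38 FREE]
Op 4: b = realloc(b, 9) -> b = 0; heap: [0-8 ALLOC][9-38 FREE]
Op 5: b = realloc(b, 6) -> b = 0; heap: [0-5 ALLOC][6-38 FREE]
Op 6: c = malloc(4) -> c = 6; heap: [0-5 ALLOC][6-9 ALLOC][10-38 FREE]
free(c): c = 6 -> block [6-9 ALLOC]; mark free, coalesce with adjacent free neighbors -> [0-5 ALLOC][6-38 FREE]

Answer: [0-5 ALLOC][6-38 FREE]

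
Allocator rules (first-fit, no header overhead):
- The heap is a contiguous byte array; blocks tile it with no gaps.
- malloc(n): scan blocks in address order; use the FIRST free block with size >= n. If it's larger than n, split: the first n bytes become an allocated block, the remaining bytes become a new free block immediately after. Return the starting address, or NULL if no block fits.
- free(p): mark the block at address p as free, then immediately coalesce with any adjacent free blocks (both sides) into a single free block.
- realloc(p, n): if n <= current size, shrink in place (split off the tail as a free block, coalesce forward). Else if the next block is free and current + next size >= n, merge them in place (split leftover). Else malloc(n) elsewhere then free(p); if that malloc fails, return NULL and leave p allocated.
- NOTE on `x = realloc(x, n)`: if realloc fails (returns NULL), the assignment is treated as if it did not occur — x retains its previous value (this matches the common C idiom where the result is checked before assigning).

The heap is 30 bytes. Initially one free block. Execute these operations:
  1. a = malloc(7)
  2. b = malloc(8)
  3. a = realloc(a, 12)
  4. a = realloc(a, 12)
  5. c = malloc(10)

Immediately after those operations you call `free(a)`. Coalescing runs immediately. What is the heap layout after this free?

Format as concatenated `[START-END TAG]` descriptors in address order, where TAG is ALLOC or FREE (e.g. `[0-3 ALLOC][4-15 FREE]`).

Answer: [0-6 FREE][7-14 ALLOC][15-29 FREE]

Derivation:
Op 1: a = malloc(7) -> a = 0; heap: [0-6 ALLOC][7-29 FREE]
Op 2: b = malloc(8) -> b = 7; heap: [0-6 ALLOC][7-14 ALLOC][15-29 FREE]
Op 3: a = realloc(a, 12) -> a = 15; heap: [0-6 FREE][7-14 ALLOC][15-26 ALLOC][27-29 FREE]
Op 4: a = realloc(a, 12) -> a = 15; heap: [0-6 FREE][7-14 ALLOC][15-26 ALLOC][27-29 FREE]
Op 5: c = malloc(10) -> c = NULL; heap: [0-6 FREE][7-14 ALLOC][15-26 ALLOC][27-29 FREE]
free(a): a = 15 -> block [15-26 ALLOC]; mark free, coalesce with adjacent free neighbors -> [0-6 FREE][7-14 ALLOC][15-29 FREE]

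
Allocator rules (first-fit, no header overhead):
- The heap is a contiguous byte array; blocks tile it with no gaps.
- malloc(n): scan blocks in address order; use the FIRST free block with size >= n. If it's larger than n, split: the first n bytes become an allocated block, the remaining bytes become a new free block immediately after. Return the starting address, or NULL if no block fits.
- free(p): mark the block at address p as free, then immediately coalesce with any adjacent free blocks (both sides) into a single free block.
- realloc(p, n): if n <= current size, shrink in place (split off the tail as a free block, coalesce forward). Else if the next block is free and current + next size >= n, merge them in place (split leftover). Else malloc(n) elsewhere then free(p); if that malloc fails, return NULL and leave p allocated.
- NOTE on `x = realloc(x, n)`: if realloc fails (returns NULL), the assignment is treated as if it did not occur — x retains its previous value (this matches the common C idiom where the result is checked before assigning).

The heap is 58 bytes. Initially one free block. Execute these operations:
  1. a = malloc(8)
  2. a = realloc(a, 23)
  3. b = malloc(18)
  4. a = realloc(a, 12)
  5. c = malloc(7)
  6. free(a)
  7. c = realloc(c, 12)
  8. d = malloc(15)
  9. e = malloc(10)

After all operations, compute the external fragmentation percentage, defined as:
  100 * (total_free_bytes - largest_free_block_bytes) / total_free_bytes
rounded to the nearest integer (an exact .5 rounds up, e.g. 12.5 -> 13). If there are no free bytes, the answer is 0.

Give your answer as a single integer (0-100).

Op 1: a = malloc(8) -> a = 0; heap: [0-7 ALLOC][8-57 FREE]
Op 2: a = realloc(a, 23) -> a = 0; heap: [0-22 ALLOC][23-57 FREE]
Op 3: b = malloc(18) -> b = 23; heap: [0-22 ALLOC][23-40 ALLOC][41-57 FREE]
Op 4: a = realloc(a, 12) -> a = 0; heap: [0-11 ALLOC][12-22 FREE][23-40 ALLOC][41-57 FREE]
Op 5: c = malloc(7) -> c = 12; heap: [0-11 ALLOC][12-18 ALLOC][19-22 FREE][23-40 ALLOC][41-57 FREE]
Op 6: free(a) -> (freed a); heap: [0-11 FREE][12-18 ALLOC][19-22 FREE][23-40 ALLOC][41-57 FREE]
Op 7: c = realloc(c, 12) -> c = 0; heap: [0-11 ALLOC][12-22 FREE][23-40 ALLOC][41-57 FREE]
Op 8: d = malloc(15) -> d = 41; heap: [0-11 ALLOC][12-22 FREE][23-40 ALLOC][41-55 ALLOC][56-57 FREE]
Op 9: e = malloc(10) -> e = 12; heap: [0-11 ALLOC][12-21 ALLOC][22-22 FREE][23-40 ALLOC][41-55 ALLOC][56-57 FREE]
Free blocks: [1 2] total_free=3 largest=2 -> 100*(3-2)/3 = 100/3 ≈ 33.333 -> rounds to 33

Answer: 33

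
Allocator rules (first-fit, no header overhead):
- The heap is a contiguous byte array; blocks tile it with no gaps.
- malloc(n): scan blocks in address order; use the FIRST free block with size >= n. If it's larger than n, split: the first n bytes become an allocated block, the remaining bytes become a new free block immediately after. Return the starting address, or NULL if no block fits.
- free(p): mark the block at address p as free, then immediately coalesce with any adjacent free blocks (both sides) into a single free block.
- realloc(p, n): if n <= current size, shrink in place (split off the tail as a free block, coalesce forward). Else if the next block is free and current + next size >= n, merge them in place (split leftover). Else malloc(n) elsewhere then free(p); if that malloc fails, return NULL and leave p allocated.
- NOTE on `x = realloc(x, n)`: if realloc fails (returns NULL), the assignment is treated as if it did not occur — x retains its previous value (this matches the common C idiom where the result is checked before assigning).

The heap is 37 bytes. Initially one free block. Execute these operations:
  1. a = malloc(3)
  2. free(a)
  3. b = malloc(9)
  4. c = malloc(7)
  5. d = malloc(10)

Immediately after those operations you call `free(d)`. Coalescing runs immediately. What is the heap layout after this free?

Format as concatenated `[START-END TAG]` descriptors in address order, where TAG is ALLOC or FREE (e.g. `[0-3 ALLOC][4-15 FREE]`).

Op 1: a = malloc(3) -> a = 0; heap: [0-2 ALLOC][3-36 FREE]
Op 2: free(a) -> (freed a); heap: [0-36 FREE]
Op 3: b = malloc(9) -> b = 0; heap: [0-8 ALLOC][9-36 FREE]
Op 4: c = malloc(7) -> c = 9; heap: [0-8 ALLOC][9-15 ALLOC][16-36 FREE]
Op 5: d = malloc(10) -> d = 16; heap: [0-8 ALLOC][9-15 ALLOC][16-25 ALLOC][26-36 FREE]
free(d): d = 16 -> block [16-25 ALLOC]; mark free, coalesce with adjacent free neighbors -> [0-8 ALLOC][9-15 ALLOC][16-36 FREE]

Answer: [0-8 ALLOC][9-15 ALLOC][16-36 FREE]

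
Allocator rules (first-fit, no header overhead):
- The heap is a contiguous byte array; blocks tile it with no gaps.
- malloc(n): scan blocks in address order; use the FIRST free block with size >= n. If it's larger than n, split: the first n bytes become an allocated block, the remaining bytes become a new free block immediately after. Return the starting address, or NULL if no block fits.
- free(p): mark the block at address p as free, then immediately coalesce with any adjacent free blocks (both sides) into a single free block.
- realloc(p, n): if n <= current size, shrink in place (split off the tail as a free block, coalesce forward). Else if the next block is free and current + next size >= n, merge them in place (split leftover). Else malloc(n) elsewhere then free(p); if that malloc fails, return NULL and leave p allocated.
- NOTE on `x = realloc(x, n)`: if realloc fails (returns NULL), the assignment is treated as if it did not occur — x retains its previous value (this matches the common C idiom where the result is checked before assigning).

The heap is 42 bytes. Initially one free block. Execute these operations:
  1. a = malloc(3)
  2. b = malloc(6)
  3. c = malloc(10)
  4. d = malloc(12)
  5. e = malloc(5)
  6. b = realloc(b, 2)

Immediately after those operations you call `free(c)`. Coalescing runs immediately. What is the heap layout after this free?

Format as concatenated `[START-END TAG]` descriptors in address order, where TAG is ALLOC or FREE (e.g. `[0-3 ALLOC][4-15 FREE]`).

Op 1: a = malloc(3) -> a = 0; heap: [0-2 ALLOC][3-41 FREE]
Op 2: b = malloc(6) -> b = 3; heap: [0-2 ALLOC][3-8 ALLOC][9-41 FREE]
Op 3: c = malloc(10) -> c = 9; heap: [0-2 ALLOC][3-8 ALLOC][9-18 ALLOC][19-41 FREE]
Op 4: d = malloc(12) -> d = 19; heap: [0-2 ALLOC][3-8 ALLOC][9-18 ALLOC][19-30 ALLOC][31-41 FREE]
Op 5: e = malloc(5) -> e = 31; heap: [0-2 ALLOC][3-8 ALLOC][9-18 ALLOC][19-30 ALLOC][31-35 ALLOC][36-41 FREE]
Op 6: b = realloc(b, 2) -> b = 3; heap: [0-2 ALLOC][3-4 ALLOC][5-8 FREE][9-18 ALLOC][19-30 ALLOC][31-35 ALLOC][36-41 FREE]
free(c): c = 9 -> block [9-18 ALLOC]; mark free, coalesce with adjacent free neighbors -> [0-2 ALLOC][3-4 ALLOC][5-18 FREE][19-30 ALLOC][31-35 ALLOC][36-41 FREE]

Answer: [0-2 ALLOC][3-4 ALLOC][5-18 FREE][19-30 ALLOC][31-35 ALLOC][36-41 FREE]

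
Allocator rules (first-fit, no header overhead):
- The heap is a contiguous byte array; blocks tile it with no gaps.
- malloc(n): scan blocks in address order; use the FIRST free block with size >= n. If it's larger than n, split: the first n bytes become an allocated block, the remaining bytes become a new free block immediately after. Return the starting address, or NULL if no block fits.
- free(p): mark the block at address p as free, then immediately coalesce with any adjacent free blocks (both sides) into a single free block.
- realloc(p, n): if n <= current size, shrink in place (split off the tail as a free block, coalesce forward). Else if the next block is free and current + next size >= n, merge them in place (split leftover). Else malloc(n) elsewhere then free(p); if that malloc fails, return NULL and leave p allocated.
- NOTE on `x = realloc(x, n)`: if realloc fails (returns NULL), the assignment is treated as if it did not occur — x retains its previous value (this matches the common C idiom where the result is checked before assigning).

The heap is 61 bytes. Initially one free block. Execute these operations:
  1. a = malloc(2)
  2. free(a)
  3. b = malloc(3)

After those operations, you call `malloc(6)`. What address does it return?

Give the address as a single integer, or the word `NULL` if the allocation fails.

Op 1: a = malloc(2) -> a = 0; heap: [0-1 ALLOC][2-60 FREE]
Op 2: free(a) -> (freed a); heap: [0-60 FREE]
Op 3: b = malloc(3) -> b = 0; heap: [0-2 ALLOC][3-60 FREE]
malloc(6): first-fit scan over [0-2 ALLOC][3-60 FREE] -> 3

Answer: 3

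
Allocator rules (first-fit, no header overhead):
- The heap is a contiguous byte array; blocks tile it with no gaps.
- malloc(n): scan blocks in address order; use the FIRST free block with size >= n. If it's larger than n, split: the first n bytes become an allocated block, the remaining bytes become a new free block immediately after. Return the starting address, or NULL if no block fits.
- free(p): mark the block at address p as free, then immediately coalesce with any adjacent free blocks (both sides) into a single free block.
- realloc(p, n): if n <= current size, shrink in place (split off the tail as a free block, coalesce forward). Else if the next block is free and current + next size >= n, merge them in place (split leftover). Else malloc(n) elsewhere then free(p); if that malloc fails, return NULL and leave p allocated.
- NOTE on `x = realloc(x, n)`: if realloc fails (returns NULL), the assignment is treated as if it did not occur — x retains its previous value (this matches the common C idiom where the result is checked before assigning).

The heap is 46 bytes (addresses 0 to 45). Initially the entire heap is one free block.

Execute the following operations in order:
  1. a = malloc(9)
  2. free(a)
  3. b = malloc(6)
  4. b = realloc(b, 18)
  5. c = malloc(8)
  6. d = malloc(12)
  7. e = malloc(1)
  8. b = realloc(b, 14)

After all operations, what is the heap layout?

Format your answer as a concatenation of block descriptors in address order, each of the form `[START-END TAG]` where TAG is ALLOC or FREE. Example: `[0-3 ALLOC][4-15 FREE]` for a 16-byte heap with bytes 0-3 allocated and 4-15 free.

Answer: [0-13 ALLOC][14-17 FREE][18-25 ALLOC][26-37 ALLOC][38-38 ALLOC][39-45 FREE]

Derivation:
Op 1: a = malloc(9) -> a = 0; heap: [0-8 ALLOC][9-45 FREE]
Op 2: free(a) -> (freed a); heap: [0-45 FREE]
Op 3: b = malloc(6) -> b = 0; heap: [0-5 ALLOC][6-45 FREE]
Op 4: b = realloc(b, 18) -> b = 0; heap: [0-17 ALLOC][18-45 FREE]
Op 5: c = malloc(8) -> c = 18; heap: [0-17 ALLOC][18-25 ALLOC][26-45 FREE]
Op 6: d = malloc(12) -> d = 26; heap: [0-17 ALLOC][18-25 ALLOC][26-37 ALLOC][38-45 FREE]
Op 7: e = malloc(1) -> e = 38; heap: [0-17 ALLOC][18-25 ALLOC][26-37 ALLOC][38-38 ALLOC][39-45 FREE]
Op 8: b = realloc(b, 14) -> b = 0; heap: [0-13 ALLOC][14-17 FREE][18-25 ALLOC][26-37 ALLOC][38-38 ALLOC][39-45 FREE]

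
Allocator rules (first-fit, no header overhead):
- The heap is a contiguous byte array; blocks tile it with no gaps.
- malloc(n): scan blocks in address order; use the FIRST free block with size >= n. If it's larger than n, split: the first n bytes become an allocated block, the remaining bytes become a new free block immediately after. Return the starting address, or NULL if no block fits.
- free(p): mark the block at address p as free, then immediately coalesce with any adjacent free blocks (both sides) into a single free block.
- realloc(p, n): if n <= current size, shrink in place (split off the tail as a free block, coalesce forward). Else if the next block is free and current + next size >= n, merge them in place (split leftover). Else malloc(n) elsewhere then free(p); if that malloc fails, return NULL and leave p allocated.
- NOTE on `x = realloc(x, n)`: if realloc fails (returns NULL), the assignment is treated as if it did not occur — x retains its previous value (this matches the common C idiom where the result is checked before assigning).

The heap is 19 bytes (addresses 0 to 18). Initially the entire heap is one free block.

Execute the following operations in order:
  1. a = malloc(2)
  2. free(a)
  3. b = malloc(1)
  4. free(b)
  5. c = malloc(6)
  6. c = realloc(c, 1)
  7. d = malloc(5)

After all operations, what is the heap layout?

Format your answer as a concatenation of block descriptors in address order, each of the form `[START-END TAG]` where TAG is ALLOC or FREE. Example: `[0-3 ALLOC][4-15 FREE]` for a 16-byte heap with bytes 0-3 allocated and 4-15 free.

Answer: [0-0 ALLOC][1-5 ALLOC][6-18 FREE]

Derivation:
Op 1: a = malloc(2) -> a = 0; heap: [0-1 ALLOC][2-18 FREE]
Op 2: free(a) -> (freed a); heap: [0-18 FREE]
Op 3: b = malloc(1) -> b = 0; heap: [0-0 ALLOC][1-18 FREE]
Op 4: free(b) -> (freed b); heap: [0-18 FREE]
Op 5: c = malloc(6) -> c = 0; heap: [0-5 ALLOC][6-18 FREE]
Op 6: c = realloc(c, 1) -> c = 0; heap: [0-0 ALLOC][1-18 FREE]
Op 7: d = malloc(5) -> d = 1; heap: [0-0 ALLOC][1-5 ALLOC][6-18 FREE]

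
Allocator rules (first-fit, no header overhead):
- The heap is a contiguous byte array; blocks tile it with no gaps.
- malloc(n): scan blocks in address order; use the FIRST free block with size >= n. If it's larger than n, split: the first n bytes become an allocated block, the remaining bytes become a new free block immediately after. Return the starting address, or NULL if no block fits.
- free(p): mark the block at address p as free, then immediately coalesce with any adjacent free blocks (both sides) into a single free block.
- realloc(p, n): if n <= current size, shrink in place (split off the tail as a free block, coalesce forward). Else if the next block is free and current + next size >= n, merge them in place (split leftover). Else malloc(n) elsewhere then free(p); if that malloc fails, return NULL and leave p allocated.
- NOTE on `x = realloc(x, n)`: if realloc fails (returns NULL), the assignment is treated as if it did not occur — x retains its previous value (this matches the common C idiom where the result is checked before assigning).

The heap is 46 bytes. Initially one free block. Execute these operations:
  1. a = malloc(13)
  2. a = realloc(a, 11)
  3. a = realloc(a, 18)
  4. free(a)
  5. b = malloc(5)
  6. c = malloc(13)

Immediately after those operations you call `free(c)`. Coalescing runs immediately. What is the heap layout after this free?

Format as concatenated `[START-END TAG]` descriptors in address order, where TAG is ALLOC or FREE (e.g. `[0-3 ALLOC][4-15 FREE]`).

Answer: [0-4 ALLOC][5-45 FREE]

Derivation:
Op 1: a = malloc(13) -> a = 0; heap: [0-12 ALLOC][13-45 FREE]
Op 2: a = realloc(a, 11) -> a = 0; heap: [0-10 ALLOC][11-45 FREE]
Op 3: a = realloc(a, 18) -> a = 0; heap: [0-17 ALLOC][18-45 FREE]
Op 4: free(a) -> (freed a); heap: [0-45 FREE]
Op 5: b = malloc(5) -> b = 0; heap: [0-4 ALLOC][5-45 FREE]
Op 6: c = malloc(13) -> c = 5; heap: [0-4 ALLOC][5-17 ALLOC][18-45 FREE]
free(c): c = 5 -> block [5-17 ALLOC]; mark free, coalesce with adjacent free neighbors -> [0-4 ALLOC][5-45 FREE]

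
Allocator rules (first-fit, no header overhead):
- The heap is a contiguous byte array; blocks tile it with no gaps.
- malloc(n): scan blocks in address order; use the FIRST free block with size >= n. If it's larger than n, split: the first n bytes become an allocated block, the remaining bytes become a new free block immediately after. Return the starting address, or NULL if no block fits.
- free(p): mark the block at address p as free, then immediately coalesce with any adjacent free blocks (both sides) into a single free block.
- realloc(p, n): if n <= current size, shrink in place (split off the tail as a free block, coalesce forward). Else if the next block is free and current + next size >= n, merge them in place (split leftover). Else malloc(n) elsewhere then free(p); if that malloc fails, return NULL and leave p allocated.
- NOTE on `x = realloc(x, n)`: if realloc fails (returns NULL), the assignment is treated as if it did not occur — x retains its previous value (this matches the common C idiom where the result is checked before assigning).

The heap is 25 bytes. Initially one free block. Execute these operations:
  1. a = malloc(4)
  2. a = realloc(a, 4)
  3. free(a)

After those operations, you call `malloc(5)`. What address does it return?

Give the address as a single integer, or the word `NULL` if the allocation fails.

Op 1: a = malloc(4) -> a = 0; heap: [0-3 ALLOC][4-24 FREE]
Op 2: a = realloc(a, 4) -> a = 0; heap: [0-3 ALLOC][4-24 FREE]
Op 3: free(a) -> (freed a); heap: [0-24 FREE]
malloc(5): first-fit scan over [0-24 FREE] -> 0

Answer: 0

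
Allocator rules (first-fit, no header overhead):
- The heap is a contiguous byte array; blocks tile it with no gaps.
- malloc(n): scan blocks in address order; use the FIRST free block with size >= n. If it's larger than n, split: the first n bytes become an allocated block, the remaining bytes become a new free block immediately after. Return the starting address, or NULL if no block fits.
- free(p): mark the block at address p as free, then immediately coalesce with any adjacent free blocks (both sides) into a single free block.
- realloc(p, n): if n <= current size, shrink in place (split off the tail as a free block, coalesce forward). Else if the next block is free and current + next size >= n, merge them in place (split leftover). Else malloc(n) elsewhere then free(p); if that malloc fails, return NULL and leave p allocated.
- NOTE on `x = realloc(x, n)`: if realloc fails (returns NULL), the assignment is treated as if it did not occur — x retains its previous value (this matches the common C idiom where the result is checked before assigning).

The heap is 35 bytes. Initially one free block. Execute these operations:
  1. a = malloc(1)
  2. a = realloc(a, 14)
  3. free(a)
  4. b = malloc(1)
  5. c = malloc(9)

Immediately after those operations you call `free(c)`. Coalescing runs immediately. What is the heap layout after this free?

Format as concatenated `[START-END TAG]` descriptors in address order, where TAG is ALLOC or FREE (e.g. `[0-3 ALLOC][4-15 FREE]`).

Op 1: a = malloc(1) -> a = 0; heap: [0-0 ALLOC][1-34 FREE]
Op 2: a = realloc(a, 14) -> a = 0; heap: [0-13 ALLOC][14-34 FREE]
Op 3: free(a) -> (freed a); heap: [0-34 FREE]
Op 4: b = malloc(1) -> b = 0; heap: [0-0 ALLOC][1-34 FREE]
Op 5: c = malloc(9) -> c = 1; heap: [0-0 ALLOC][1-9 ALLOC][10-34 FREE]
free(c): c = 1 -> block [1-9 ALLOC]; mark free, coalesce with adjacent free neighbors -> [0-0 ALLOC][1-34 FREE]

Answer: [0-0 ALLOC][1-34 FREE]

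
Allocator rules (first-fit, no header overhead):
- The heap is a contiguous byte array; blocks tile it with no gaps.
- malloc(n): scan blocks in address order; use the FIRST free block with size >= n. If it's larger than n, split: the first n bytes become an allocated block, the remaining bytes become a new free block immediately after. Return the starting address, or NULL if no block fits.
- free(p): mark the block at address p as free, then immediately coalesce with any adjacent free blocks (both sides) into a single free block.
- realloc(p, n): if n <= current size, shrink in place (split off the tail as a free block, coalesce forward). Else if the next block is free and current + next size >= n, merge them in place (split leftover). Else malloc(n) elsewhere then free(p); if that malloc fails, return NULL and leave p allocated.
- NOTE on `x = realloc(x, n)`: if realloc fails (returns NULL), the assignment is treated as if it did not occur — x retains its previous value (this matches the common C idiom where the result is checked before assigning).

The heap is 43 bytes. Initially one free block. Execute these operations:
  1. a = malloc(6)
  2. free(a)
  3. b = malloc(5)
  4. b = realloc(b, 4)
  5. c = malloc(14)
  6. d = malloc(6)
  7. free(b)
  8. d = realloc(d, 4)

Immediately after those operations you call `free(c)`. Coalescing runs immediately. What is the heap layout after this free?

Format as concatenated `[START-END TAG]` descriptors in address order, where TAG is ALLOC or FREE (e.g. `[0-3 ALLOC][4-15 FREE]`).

Answer: [0-17 FREE][18-21 ALLOC][22-42 FREE]

Derivation:
Op 1: a = malloc(6) -> a = 0; heap: [0-5 ALLOC][6-42 FREE]
Op 2: free(a) -> (freed a); heap: [0-42 FREE]
Op 3: b = malloc(5) -> b = 0; heap: [0-4 ALLOC][5-42 FREE]
Op 4: b = realloc(b, 4) -> b = 0; heap: [0-3 ALLOC][4-42 FREE]
Op 5: c = malloc(14) -> c = 4; heap: [0-3 ALLOC][4-17 ALLOC][18-42 FREE]
Op 6: d = malloc(6) -> d = 18; heap: [0-3 ALLOC][4-17 ALLOC][18-23 ALLOC][24-42 FREE]
Op 7: free(b) -> (freed b); heap: [0-3 FREE][4-17 ALLOC][18-23 ALLOC][24-42 FREE]
Op 8: d = realloc(d, 4) -> d = 18; heap: [0-3 FREE][4-17 ALLOC][18-21 ALLOC][22-42 FREE]
free(c): c = 4 -> block [4-17 ALLOC]; mark free, coalesce with adjacent free neighbors -> [0-17 FREE][18-21 ALLOC][22-42 FREE]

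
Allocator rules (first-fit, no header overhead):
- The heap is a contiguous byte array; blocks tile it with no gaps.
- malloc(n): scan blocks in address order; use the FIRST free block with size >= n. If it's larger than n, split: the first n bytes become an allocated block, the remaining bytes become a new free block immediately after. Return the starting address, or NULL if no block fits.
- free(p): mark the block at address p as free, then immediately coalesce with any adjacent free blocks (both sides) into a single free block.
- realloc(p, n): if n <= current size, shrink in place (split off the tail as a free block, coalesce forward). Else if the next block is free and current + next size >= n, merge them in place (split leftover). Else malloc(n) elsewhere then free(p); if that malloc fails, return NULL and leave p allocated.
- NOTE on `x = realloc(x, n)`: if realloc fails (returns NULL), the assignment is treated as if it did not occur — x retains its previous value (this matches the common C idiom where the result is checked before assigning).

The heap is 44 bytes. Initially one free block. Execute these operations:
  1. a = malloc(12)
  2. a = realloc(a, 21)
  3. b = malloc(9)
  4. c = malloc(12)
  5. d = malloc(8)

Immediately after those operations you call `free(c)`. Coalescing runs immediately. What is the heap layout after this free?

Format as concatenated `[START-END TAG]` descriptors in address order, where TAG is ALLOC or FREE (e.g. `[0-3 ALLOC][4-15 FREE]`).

Op 1: a = malloc(12) -> a = 0; heap: [0-11 ALLOC][12-43 FREE]
Op 2: a = realloc(a, 21) -> a = 0; heap: [0-20 ALLOC][21-43 FREE]
Op 3: b = malloc(9) -> b = 21; heap: [0-20 ALLOC][21-29 ALLOC][30-43 FREE]
Op 4: c = malloc(12) -> c = 30; heap: [0-20 ALLOC][21-29 ALLOC][30-41 ALLOC][42-43 FREE]
Op 5: d = malloc(8) -> d = NULL; heap: [0-20 ALLOC][21-29 ALLOC][30-41 ALLOC][42-43 FREE]
free(c): c = 30 -> block [30-41 ALLOC]; mark free, coalesce with adjacent free neighbors -> [0-20 ALLOC][21-29 ALLOC][30-43 FREE]

Answer: [0-20 ALLOC][21-29 ALLOC][30-43 FREE]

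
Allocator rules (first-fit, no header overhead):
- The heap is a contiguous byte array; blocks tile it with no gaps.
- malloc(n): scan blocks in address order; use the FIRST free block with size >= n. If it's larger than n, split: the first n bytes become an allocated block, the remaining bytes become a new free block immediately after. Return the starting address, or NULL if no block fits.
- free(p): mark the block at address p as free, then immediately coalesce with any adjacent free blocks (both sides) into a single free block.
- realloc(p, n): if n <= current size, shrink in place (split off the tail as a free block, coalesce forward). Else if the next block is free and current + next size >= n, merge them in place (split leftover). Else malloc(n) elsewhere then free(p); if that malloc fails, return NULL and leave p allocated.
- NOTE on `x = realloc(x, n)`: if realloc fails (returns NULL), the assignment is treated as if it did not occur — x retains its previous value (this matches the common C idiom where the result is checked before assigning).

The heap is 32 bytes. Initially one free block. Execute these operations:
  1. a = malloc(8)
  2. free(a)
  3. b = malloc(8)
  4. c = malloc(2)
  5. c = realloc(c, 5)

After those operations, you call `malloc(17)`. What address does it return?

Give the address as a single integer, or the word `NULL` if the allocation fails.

Answer: 13

Derivation:
Op 1: a = malloc(8) -> a = 0; heap: [0-7 ALLOC][8-31 FREE]
Op 2: free(a) -> (freed a); heap: [0-31 FREE]
Op 3: b = malloc(8) -> b = 0; heap: [0-7 ALLOC][8-31 FREE]
Op 4: c = malloc(2) -> c = 8; heap: [0-7 ALLOC][8-9 ALLOC][10-31 FREE]
Op 5: c = realloc(c, 5) -> c = 8; heap: [0-7 ALLOC][8-12 ALLOC][13-31 FREE]
malloc(17): first-fit scan over [0-7 ALLOC][8-12 ALLOC][13-31 FREE] -> 13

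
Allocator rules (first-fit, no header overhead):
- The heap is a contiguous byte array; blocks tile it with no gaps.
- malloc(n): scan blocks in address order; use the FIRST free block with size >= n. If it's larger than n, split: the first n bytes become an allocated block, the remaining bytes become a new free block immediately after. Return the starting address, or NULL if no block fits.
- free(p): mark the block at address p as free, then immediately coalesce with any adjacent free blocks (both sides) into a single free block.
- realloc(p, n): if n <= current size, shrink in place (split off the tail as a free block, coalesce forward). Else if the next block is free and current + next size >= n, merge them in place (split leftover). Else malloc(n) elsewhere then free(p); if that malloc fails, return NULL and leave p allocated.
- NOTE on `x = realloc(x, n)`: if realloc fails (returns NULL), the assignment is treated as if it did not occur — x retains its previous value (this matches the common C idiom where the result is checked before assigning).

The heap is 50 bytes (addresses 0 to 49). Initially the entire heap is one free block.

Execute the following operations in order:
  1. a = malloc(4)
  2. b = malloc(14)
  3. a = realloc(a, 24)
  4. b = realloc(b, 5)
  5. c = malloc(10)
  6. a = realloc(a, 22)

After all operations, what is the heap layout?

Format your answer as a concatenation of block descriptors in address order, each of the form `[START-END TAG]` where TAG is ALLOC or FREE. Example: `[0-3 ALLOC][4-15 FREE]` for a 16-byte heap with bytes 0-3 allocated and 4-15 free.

Op 1: a = malloc(4) -> a = 0; heap: [0-3 ALLOC][4-49 FREE]
Op 2: b = malloc(14) -> b = 4; heap: [0-3 ALLOC][4-17 ALLOC][18-49 FREE]
Op 3: a = realloc(a, 24) -> a = 18; heap: [0-3 FREE][4-17 ALLOC][18-41 ALLOC][42-49 FREE]
Op 4: b = realloc(b, 5) -> b = 4; heap: [0-3 FREE][4-8 ALLOC][9-17 FREE][18-41 ALLOC][42-49 FREE]
Op 5: c = malloc(10) -> c = NULL; heap: [0-3 FREE][4-8 ALLOC][9-17 FREE][18-41 ALLOC][42-49 FREE]
Op 6: a = realloc(a, 22) -> a = 18; heap: [0-3 FREE][4-8 ALLOC][9-17 FREE][18-39 ALLOC][40-49 FREE]

Answer: [0-3 FREE][4-8 ALLOC][9-17 FREE][18-39 ALLOC][40-49 FREE]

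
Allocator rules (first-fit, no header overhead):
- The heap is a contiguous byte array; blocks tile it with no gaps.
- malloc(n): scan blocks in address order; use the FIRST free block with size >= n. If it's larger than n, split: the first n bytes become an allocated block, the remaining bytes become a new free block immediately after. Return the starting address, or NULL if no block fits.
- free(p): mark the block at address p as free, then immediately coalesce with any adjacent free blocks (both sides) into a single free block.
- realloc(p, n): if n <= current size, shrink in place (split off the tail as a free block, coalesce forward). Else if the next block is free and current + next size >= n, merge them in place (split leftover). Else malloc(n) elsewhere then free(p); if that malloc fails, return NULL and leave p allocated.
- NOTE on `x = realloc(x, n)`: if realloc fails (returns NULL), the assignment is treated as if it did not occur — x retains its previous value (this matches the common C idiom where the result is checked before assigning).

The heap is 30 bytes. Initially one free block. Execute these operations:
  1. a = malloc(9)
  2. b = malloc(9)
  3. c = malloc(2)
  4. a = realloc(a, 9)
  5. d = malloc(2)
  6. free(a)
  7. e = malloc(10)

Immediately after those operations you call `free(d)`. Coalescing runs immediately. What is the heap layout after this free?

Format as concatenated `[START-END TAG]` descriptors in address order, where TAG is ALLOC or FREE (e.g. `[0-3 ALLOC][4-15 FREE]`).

Answer: [0-8 FREE][9-17 ALLOC][18-19 ALLOC][20-29 FREE]

Derivation:
Op 1: a = malloc(9) -> a = 0; heap: [0-8 ALLOC][9-29 FREE]
Op 2: b = malloc(9) -> b = 9; heap: [0-8 ALLOC][9-17 ALLOC][18-29 FREE]
Op 3: c = malloc(2) -> c = 18; heap: [0-8 ALLOC][9-17 ALLOC][18-19 ALLOC][20-29 FREE]
Op 4: a = realloc(a, 9) -> a = 0; heap: [0-8 ALLOC][9-17 ALLOC][18-19 ALLOC][20-29 FREE]
Op 5: d = malloc(2) -> d = 20; heap: [0-8 ALLOC][9-17 ALLOC][18-19 ALLOC][20-21 ALLOC][22-29 FREE]
Op 6: free(a) -> (freed a); heap: [0-8 FREE][9-17 ALLOC][18-19 ALLOC][20-21 ALLOC][22-29 FREE]
Op 7: e = malloc(10) -> e = NULL; heap: [0-8 FREE][9-17 ALLOC][18-19 ALLOC][20-21 ALLOC][22-29 FREE]
free(d): d = 20 -> block [20-21 ALLOC]; mark free, coalesce with adjacent free neighbors -> [0-8 FREE][9-17 ALLOC][18-19 ALLOC][20-29 FREE]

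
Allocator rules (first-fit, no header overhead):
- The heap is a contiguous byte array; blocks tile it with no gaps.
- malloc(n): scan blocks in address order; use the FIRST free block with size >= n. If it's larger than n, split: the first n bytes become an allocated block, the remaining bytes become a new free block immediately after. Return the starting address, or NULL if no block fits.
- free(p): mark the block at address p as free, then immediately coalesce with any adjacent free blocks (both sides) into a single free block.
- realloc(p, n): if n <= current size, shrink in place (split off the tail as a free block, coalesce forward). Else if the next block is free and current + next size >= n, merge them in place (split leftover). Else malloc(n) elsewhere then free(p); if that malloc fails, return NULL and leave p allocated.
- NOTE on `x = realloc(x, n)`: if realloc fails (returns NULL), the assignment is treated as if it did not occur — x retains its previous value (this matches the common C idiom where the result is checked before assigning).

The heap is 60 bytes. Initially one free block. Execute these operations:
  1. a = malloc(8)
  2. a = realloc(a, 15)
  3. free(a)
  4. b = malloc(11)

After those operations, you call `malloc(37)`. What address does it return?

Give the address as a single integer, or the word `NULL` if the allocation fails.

Op 1: a = malloc(8) -> a = 0; heap: [0-7 ALLOC][8-59 FREE]
Op 2: a = realloc(a, 15) -> a = 0; heap: [0-14 ALLOC][15-59 FREE]
Op 3: free(a) -> (freed a); heap: [0-59 FREE]
Op 4: b = malloc(11) -> b = 0; heap: [0-10 ALLOC][11-59 FREE]
malloc(37): first-fit scan over [0-10 ALLOC][11-59 FREE] -> 11

Answer: 11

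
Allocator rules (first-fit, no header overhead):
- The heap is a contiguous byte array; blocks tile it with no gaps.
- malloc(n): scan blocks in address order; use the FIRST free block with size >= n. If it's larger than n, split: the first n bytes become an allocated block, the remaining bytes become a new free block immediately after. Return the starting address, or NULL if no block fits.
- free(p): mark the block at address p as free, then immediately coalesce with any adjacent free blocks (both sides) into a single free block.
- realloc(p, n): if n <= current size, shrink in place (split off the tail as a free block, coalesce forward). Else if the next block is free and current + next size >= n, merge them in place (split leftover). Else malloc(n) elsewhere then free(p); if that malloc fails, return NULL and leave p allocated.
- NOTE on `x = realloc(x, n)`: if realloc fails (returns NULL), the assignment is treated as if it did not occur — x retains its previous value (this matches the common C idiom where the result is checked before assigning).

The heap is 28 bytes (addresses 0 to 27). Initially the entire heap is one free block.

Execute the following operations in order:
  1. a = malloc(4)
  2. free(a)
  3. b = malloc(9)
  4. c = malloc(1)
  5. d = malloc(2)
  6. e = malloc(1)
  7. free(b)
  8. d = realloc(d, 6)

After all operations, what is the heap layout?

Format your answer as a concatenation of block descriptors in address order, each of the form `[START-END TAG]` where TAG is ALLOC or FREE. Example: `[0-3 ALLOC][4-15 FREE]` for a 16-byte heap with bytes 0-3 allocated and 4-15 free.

Answer: [0-5 ALLOC][6-8 FREE][9-9 ALLOC][10-11 FREE][12-12 ALLOC][13-27 FREE]

Derivation:
Op 1: a = malloc(4) -> a = 0; heap: [0-3 ALLOC][4-27 FREE]
Op 2: free(a) -> (freed a); heap: [0-27 FREE]
Op 3: b = malloc(9) -> b = 0; heap: [0-8 ALLOC][9-27 FREE]
Op 4: c = malloc(1) -> c = 9; heap: [0-8 ALLOC][9-9 ALLOC][10-27 FREE]
Op 5: d = malloc(2) -> d = 10; heap: [0-8 ALLOC][9-9 ALLOC][10-11 ALLOC][12-27 FREE]
Op 6: e = malloc(1) -> e = 12; heap: [0-8 ALLOC][9-9 ALLOC][10-11 ALLOC][12-12 ALLOC][13-27 FREE]
Op 7: free(b) -> (freed b); heap: [0-8 FREE][9-9 ALLOC][10-11 ALLOC][12-12 ALLOC][13-27 FREE]
Op 8: d = realloc(d, 6) -> d = 0; heap: [0-5 ALLOC][6-8 FREE][9-9 ALLOC][10-11 FREE][12-12 ALLOC][13-27 FREE]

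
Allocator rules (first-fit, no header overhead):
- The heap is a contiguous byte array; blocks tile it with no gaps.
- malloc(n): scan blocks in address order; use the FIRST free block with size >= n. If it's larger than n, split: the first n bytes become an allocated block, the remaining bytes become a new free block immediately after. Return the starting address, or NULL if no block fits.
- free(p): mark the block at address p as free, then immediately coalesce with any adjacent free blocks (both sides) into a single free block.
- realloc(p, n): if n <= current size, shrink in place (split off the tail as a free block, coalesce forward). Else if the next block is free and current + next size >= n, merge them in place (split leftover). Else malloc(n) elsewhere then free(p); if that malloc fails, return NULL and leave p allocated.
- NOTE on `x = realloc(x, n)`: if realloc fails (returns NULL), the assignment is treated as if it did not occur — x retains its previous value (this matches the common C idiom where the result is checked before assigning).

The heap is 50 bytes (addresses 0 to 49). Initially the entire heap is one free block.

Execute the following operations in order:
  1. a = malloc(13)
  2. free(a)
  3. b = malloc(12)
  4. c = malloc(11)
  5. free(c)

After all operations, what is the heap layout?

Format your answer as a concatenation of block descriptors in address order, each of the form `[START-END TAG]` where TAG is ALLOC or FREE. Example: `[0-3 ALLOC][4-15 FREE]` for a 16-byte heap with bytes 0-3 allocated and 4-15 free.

Op 1: a = malloc(13) -> a = 0; heap: [0-12 ALLOC][13-49 FREE]
Op 2: free(a) -> (freed a); heap: [0-49 FREE]
Op 3: b = malloc(12) -> b = 0; heap: [0-11 ALLOC][12-49 FREE]
Op 4: c = malloc(11) -> c = 12; heap: [0-11 ALLOC][12-22 ALLOC][23-49 FREE]
Op 5: free(c) -> (freed c); heap: [0-11 ALLOC][12-49 FREE]

Answer: [0-11 ALLOC][12-49 FREE]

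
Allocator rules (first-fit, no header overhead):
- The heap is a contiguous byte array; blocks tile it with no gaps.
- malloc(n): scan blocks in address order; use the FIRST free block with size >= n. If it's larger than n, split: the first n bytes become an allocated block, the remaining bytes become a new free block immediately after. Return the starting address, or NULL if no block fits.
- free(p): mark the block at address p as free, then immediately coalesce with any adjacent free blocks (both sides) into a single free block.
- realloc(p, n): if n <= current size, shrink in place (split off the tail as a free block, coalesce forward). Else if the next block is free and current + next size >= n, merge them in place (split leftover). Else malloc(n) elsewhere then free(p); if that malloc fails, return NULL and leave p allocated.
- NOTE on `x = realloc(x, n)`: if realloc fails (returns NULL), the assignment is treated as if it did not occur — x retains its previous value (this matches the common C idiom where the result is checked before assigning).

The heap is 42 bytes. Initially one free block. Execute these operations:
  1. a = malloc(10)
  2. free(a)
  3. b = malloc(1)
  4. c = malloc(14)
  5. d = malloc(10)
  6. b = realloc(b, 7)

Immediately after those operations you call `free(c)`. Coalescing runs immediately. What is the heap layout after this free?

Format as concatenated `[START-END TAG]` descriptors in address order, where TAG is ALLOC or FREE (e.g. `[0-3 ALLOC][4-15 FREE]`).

Op 1: a = malloc(10) -> a = 0; heap: [0-9 ALLOC][10-41 FREE]
Op 2: free(a) -> (freed a); heap: [0-41 FREE]
Op 3: b = malloc(1) -> b = 0; heap: [0-0 ALLOC][1-41 FREE]
Op 4: c = malloc(14) -> c = 1; heap: [0-0 ALLOC][1-14 ALLOC][15-41 FREE]
Op 5: d = malloc(10) -> d = 15; heap: [0-0 ALLOC][1-14 ALLOC][15-24 ALLOC][25-41 FREE]
Op 6: b = realloc(b, 7) -> b = 25; heap: [0-0 FREE][1-14 ALLOC][15-24 ALLOC][25-31 ALLOC][32-41 FREE]
free(c): c = 1 -> block [1-14 ALLOC]; mark free, coalesce with adjacent free neighbors -> [0-14 FREE][15-24 ALLOC][25-31 ALLOC][32-41 FREE]

Answer: [0-14 FREE][15-24 ALLOC][25-31 ALLOC][32-41 FREE]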